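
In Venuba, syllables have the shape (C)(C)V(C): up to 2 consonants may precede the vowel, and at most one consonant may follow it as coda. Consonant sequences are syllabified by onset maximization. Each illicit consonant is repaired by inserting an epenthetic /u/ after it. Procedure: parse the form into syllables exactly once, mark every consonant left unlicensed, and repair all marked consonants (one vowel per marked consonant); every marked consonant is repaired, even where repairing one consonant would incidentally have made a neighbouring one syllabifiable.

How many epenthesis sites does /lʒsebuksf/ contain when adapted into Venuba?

3

The unsyllabifiable consonants are /l/, /s/, /f/; each receives one epenthetic vowel.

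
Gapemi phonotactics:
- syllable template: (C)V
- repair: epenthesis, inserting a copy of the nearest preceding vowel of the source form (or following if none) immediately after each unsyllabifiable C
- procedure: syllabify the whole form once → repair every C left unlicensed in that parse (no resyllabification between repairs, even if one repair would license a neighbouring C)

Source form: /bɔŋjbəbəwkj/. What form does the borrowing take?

bɔŋɔjɔbəbəwəkəjə

Syllabifying with onset maximization leaves /ŋ/, /j/, /w/, /k/, /j/ stranded (no codas are permitted; onsets are limited to one consonant).
Epenthesis after each stranded consonant: /ŋ/ → /ŋɔ/, /j/ → /jɔ/, /w/ → /wə/, /k/ → /kə/, /j/ → /jə/.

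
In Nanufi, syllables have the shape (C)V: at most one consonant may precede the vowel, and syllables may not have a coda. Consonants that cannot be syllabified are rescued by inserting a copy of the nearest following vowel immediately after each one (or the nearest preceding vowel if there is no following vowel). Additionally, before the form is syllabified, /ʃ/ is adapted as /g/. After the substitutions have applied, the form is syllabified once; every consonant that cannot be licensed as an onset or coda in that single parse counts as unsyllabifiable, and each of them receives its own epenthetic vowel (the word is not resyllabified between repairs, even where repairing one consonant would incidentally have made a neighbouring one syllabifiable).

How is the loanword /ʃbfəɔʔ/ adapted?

gəbəfəɔʔɔ

Substitution: /ʃ/ → /g/, giving /gbfəɔʔ/.
Syllabifying with onset maximization leaves /g/, /b/, /ʔ/ stranded (no codas are permitted; onsets are limited to one consonant).
Inserting the epenthetic vowel yields /g/ → /gə/, /b/ → /bə/, /ʔ/ → /ʔɔ/.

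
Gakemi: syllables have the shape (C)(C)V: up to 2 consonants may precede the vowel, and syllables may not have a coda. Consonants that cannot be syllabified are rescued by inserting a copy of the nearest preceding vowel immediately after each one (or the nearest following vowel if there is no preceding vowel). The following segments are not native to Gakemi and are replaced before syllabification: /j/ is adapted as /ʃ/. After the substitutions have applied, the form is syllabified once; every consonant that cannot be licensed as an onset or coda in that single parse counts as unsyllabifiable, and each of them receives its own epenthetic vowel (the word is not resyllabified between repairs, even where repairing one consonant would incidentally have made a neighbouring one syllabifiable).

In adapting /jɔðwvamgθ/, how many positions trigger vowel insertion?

4

After substitution the input is /ʃɔðwvamgθ/.
The unsyllabifiable consonants are /ð/, /m/, /g/, /θ/; each receives one epenthetic vowel.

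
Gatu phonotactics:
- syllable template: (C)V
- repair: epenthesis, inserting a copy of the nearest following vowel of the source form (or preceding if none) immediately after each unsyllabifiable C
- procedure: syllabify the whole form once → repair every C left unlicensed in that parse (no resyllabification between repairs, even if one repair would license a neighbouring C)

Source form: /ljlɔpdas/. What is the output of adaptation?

lɔjɔlɔpadasa

Under (C)V, the unsyllabifiable consonants are /l/, /j/, /p/, /s/ (no codas are permitted; onsets are limited to one consonant).
Inserting the epenthetic vowel yields /l/ → /lɔ/, /j/ → /jɔ/, /p/ → /pa/, /s/ → /sa/.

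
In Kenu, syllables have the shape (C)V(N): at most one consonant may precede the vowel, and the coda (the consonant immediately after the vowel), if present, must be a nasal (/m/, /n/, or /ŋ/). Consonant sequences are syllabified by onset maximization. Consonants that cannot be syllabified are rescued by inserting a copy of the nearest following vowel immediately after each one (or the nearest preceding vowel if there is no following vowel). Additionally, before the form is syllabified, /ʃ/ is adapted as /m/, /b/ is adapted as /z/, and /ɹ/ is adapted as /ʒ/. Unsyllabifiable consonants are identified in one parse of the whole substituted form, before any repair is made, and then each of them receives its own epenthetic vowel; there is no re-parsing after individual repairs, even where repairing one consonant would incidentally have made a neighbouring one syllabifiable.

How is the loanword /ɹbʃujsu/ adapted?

Substitution: /ɹ/ → /ʒ/, /b/ → /z/, /ʃ/ → /m/, giving /ʒzmujsu/.
Under (C)V(N), the unsyllabifiable consonants are /ʒ/, /z/, /j/ (only a nasal (/m/, /n/, or /ŋ/) is licensed in coda position; onsets are limited to one consonant).
Inserting the epenthetic vowel yields /ʒ/ → /ʒu/, /z/ → /zu/, /j/ → /ju/.

ʒuzumujusu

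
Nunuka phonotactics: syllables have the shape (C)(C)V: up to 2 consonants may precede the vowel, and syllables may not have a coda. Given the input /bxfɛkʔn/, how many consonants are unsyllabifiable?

Syllabifying with onset maximization leaves /b/, /k/, /ʔ/, /n/ stranded (no codas are permitted; onsets may contain at most 2 consonants).

4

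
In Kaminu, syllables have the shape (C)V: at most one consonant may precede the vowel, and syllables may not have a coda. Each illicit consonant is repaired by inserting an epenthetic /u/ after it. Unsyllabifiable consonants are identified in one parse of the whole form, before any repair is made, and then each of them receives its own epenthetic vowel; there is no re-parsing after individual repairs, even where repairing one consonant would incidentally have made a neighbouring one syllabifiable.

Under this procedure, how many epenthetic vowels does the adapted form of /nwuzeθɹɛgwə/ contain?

The unsyllabifiable consonants are /n/, /θ/, /g/; each receives one epenthetic vowel.

3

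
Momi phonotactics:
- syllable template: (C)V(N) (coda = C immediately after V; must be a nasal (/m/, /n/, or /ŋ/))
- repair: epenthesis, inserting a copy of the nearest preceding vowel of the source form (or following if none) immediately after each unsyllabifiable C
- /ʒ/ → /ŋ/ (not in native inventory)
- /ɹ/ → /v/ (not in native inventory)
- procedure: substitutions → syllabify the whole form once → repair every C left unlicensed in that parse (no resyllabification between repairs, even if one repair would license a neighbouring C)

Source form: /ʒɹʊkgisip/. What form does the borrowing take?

Substitution: /ʒ/ → /ŋ/, /ɹ/ → /v/, giving /ŋvʊkgisip/.
The consonants /ŋ/, /k/, /p/ cannot be parsed into a legal (C)V(N) syllable (only a nasal (/m/, /n/, or /ŋ/) is licensed in coda position; onsets are limited to one consonant).
Epenthesis after each stranded consonant: /ŋ/ → /ŋʊ/, /k/ → /kʊ/, /p/ → /pi/.

ŋʊvʊkʊgisipi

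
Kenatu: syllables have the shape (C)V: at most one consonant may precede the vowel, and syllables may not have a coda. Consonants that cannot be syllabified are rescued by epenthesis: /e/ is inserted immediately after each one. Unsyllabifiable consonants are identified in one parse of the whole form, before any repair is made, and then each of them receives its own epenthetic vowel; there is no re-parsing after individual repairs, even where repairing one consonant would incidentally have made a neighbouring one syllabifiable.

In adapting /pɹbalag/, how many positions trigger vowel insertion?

The unsyllabifiable consonants are /p/, /ɹ/, /g/; each receives one epenthetic vowel.

3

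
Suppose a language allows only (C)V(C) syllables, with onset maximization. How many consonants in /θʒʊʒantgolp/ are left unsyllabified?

Syllabifying with onset maximization leaves /θ/, /t/, /p/ stranded (at most one coda consonant is licensed; onsets are limited to one consonant).

3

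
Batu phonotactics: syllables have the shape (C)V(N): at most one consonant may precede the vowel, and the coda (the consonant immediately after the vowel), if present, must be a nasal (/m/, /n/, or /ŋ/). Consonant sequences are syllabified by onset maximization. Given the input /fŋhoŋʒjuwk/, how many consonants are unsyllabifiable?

The consonants /f/, /ŋ/, /ʒ/, /w/, /k/ cannot be parsed into a legal (C)V(N) syllable (only a nasal (/m/, /n/, or /ŋ/) is licensed in coda position; onsets are limited to one consonant).

5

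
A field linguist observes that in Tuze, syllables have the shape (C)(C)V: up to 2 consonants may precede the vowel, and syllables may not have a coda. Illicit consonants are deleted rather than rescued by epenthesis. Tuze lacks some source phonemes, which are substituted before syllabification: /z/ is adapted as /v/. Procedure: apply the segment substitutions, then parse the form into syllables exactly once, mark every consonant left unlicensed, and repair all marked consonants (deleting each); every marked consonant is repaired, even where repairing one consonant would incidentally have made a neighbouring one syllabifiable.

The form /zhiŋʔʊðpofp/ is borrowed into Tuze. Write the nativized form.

Substitution: /z/ → /v/, giving /vhiŋʔʊðpofp/.
Under (C)(C)V, the unsyllabifiable consonants are /f/, /p/ (no codas are permitted; onsets may contain at most 2 consonants).
Each unlicensed consonant is deleted: /f/, /p/.

vhiŋʔʊðpo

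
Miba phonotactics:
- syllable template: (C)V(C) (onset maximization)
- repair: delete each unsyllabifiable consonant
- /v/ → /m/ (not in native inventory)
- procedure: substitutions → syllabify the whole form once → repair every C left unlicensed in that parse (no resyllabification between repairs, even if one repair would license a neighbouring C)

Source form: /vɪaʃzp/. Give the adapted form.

Substitution: /v/ → /m/, giving /mɪaʃzp/.
Under (C)V(C), the unsyllabifiable consonants are /z/, /p/ (at most one coda consonant is licensed; onsets are limited to one consonant).
Deleting the stranded consonants removes /z/, /p/.

mɪaʃ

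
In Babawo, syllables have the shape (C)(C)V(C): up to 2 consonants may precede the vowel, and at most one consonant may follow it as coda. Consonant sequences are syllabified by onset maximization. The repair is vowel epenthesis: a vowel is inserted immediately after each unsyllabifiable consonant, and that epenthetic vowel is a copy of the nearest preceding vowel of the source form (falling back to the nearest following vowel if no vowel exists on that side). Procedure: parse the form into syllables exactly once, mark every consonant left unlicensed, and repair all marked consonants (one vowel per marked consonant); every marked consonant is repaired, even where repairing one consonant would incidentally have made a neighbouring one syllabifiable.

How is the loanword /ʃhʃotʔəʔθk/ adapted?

Syllabifying with onset maximization leaves /ʃ/, /θ/, /k/ stranded (at most one coda consonant is licensed; onsets may contain at most 2 consonants).
Each unlicensed consonant becomes the onset of a new syllable: /ʃ/ → /ʃo/, /θ/ → /θə/, /k/ → /kə/.

ʃohʃotʔəʔθəkə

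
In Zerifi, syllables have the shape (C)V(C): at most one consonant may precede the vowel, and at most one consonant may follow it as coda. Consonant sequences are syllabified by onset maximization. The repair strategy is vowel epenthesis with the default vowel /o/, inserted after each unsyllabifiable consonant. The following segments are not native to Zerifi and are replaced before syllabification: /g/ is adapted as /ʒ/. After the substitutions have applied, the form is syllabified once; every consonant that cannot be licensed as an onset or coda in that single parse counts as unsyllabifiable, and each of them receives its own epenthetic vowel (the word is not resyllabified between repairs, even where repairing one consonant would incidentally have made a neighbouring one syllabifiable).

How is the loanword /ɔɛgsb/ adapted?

Substitution: /g/ → /ʒ/, giving /ɔɛʒsb/.
The consonants /s/, /b/ cannot be parsed into a legal (C)V(C) syllable (at most one coda consonant is licensed; onsets are limited to one consonant).
Epenthesis after each stranded consonant: /s/ → /so/, /b/ → /bo/.

ɔɛʒsobo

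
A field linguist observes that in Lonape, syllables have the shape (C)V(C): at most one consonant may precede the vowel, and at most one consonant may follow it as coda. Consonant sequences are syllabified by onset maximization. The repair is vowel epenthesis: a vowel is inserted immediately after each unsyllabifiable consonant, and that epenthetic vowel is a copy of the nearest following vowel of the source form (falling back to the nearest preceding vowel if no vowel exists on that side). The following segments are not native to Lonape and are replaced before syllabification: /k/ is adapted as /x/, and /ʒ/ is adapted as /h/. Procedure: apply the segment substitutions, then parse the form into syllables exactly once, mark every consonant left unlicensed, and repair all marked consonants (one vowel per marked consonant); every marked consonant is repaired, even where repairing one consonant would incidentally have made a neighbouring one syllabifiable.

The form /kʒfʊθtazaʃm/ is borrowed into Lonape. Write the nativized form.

xʊhʊfʊθtazaʃma

Substitution: /k/ → /x/, /ʒ/ → /h/, giving /xhfʊθtazaʃm/.
The consonants /x/, /h/, /m/ cannot be parsed into a legal (C)V(C) syllable (at most one coda consonant is licensed; onsets are limited to one consonant).
Epenthesis after each stranded consonant: /x/ → /xʊ/, /h/ → /hʊ/, /m/ → /ma/.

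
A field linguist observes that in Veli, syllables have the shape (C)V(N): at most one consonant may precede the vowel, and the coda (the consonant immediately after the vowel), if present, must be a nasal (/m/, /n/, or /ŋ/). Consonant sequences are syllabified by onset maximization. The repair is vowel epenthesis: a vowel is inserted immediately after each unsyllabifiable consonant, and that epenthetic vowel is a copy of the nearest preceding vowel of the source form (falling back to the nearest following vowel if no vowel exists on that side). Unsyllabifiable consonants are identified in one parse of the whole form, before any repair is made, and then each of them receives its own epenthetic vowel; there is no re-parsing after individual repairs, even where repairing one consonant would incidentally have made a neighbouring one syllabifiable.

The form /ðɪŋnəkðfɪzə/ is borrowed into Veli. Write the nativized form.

ðɪŋnəkəðəfɪzə

The consonants /k/, /ð/ cannot be parsed into a legal (C)V(N) syllable (only a nasal (/m/, /n/, or /ŋ/) is licensed in coda position; onsets are limited to one consonant).
Inserting the epenthetic vowel yields /k/ → /kə/, /ð/ → /ðə/.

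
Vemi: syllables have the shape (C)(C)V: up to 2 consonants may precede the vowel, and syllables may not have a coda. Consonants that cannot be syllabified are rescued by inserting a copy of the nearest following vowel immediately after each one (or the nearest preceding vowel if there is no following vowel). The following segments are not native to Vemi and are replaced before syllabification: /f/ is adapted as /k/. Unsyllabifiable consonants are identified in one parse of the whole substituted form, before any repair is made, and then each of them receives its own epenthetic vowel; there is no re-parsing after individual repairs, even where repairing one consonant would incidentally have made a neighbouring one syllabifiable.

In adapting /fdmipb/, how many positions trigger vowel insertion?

After substitution the input is /kdmipb/.
The unsyllabifiable consonants are /k/, /p/, /b/; each receives one epenthetic vowel.

3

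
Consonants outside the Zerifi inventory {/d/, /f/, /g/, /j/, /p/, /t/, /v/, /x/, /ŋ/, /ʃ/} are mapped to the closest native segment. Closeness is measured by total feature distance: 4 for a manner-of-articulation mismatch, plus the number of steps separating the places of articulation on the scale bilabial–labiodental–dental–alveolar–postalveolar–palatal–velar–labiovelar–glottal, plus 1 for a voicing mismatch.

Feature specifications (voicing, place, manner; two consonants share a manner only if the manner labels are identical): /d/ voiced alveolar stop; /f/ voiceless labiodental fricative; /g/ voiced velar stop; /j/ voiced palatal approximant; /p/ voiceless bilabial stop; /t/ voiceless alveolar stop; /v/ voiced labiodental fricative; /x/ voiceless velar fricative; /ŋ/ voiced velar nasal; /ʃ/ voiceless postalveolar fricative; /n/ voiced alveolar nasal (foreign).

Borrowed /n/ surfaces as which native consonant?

/ŋ/ is closest: same manner (nasal), place distance 3 (alveolar→velar), same voicing; total 3. Next closest is /d/ at distance 4.

ŋ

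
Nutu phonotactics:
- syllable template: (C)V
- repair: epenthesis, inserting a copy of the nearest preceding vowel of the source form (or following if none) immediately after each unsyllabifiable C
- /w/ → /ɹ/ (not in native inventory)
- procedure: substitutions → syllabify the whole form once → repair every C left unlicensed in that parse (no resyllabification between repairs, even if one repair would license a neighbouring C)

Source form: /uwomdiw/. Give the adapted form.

uɹomodiɹi

Substitution: /w/ → /ɹ/, giving /uɹomdiɹ/.
Under (C)V, the unsyllabifiable consonants are /m/, /ɹ/ (no codas are permitted; onsets are limited to one consonant).
Each unlicensed consonant becomes the onset of a new syllable: /m/ → /mo/, /ɹ/ → /ɹi/.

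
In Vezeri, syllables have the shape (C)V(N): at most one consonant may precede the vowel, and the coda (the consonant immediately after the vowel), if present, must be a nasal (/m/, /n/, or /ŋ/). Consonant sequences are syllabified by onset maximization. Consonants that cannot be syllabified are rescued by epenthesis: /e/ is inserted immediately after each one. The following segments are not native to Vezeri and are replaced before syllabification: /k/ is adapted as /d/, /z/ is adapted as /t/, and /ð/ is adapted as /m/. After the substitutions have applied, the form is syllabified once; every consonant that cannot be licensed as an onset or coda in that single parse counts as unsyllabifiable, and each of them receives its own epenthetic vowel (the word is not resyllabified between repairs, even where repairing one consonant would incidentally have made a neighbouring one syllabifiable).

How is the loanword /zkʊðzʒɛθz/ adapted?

tedʊmteʒɛθete

Substitution: /z/ → /t/, /k/ → /d/, /ð/ → /m/, giving /tdʊmtʒɛθt/.
Under (C)V(N), the unsyllabifiable consonants are /t/, /t/, /θ/, /t/ (only a nasal (/m/, /n/, or /ŋ/) is licensed in coda position; onsets are limited to one consonant).
Epenthesis after each stranded consonant: /t/ → /te/, /t/ → /te/, /θ/ → /θe/, /t/ → /te/.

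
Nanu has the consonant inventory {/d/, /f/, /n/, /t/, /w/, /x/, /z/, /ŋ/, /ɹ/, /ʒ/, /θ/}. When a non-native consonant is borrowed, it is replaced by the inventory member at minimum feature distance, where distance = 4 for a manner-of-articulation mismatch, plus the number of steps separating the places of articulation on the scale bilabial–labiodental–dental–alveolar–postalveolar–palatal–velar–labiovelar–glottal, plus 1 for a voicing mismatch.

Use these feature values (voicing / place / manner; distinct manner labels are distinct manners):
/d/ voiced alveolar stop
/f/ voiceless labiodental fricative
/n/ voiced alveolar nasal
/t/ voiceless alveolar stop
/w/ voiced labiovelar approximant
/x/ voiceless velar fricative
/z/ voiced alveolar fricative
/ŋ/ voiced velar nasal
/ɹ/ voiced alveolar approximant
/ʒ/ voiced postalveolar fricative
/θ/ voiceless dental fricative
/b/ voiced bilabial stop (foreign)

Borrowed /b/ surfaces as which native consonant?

d

/d/ is closest: same manner (stop), place distance 3 (bilabial→alveolar), same voicing; total 3. Next closest is /t/ at distance 4.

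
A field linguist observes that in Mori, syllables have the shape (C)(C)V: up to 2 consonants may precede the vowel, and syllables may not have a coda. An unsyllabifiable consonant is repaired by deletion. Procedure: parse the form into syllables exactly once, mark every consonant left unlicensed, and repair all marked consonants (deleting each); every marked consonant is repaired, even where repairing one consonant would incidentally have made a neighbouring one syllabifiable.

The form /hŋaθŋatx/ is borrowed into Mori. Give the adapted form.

The consonants /t/, /x/ cannot be parsed into a legal (C)(C)V syllable (no codas are permitted; onsets may contain at most 2 consonants).
Deletion applies to /t/, /x/.

hŋaθŋa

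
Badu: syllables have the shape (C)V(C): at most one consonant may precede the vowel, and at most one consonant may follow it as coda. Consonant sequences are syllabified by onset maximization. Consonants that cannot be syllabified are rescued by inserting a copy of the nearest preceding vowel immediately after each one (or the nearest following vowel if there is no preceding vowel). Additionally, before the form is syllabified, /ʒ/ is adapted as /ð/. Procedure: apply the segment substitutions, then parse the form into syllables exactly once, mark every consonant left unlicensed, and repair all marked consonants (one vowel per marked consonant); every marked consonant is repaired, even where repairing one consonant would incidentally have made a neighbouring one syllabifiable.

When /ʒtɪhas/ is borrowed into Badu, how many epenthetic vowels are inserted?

After substitution the input is /ðtɪhas/.
The unsyllabifiable consonants are /ð/; each receives one epenthetic vowel.

1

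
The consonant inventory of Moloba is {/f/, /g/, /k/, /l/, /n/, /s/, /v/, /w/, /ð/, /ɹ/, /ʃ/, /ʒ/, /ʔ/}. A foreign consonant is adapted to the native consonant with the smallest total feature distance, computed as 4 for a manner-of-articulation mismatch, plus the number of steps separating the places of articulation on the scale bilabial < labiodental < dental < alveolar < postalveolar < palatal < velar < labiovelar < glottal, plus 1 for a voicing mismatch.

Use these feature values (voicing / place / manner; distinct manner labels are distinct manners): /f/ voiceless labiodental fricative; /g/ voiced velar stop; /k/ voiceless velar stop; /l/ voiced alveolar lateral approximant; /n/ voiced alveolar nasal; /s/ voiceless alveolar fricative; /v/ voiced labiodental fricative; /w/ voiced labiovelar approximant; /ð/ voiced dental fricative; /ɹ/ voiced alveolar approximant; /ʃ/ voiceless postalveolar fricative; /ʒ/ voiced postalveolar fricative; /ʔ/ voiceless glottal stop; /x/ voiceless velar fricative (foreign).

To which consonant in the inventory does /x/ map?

ʃ

/ʃ/ is closest: same manner (fricative), place distance 2 (velar→postalveolar), same voicing; total 2. Next closest is /s/ at distance 3.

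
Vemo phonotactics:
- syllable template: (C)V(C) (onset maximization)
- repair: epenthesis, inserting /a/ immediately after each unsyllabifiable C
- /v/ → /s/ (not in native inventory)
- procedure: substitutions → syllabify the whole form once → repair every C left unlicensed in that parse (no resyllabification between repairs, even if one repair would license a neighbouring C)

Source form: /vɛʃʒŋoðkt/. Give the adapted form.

sɛʃʒaŋoðkata

Substitution: /v/ → /s/, giving /sɛʃʒŋoðkt/.
Syllabifying with onset maximization leaves /ʒ/, /k/, /t/ stranded (at most one coda consonant is licensed; onsets are limited to one consonant).
Epenthesis after each stranded consonant: /ʒ/ → /ʒa/, /k/ → /ka/, /t/ → /ta/.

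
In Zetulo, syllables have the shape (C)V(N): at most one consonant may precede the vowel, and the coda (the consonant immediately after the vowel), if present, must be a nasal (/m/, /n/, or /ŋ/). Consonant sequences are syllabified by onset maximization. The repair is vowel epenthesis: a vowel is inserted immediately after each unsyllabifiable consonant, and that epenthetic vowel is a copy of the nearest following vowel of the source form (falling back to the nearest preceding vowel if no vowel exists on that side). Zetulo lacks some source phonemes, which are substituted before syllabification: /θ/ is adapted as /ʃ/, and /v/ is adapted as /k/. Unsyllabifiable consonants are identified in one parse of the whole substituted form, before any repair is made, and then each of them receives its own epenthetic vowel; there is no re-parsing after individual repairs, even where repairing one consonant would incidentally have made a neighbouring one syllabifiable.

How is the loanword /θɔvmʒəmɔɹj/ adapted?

ʃɔkəməʒəmɔɹɔjɔ

Substitution: /θ/ → /ʃ/, /v/ → /k/, giving /ʃɔkmʒəmɔɹj/.
Syllabifying with onset maximization leaves /k/, /m/, /ɹ/, /j/ stranded (only a nasal (/m/, /n/, or /ŋ/) is licensed in coda position; onsets are limited to one consonant).
Each unlicensed consonant becomes the onset of a new syllable: /k/ → /kə/, /m/ → /mə/, /ɹ/ → /ɹɔ/, /j/ → /jɔ/.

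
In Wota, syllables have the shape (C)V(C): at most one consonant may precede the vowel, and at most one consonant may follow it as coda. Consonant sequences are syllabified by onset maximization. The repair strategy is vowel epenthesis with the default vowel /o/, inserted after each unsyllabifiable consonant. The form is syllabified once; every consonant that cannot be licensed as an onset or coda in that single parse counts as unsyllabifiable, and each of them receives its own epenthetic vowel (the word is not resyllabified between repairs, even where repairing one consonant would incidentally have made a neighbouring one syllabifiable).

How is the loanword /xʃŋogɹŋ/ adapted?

Under (C)V(C), the unsyllabifiable consonants are /x/, /ʃ/, /ɹ/, /ŋ/ (at most one coda consonant is licensed; onsets are limited to one consonant).
Epenthesis after each stranded consonant: /x/ → /xo/, /ʃ/ → /ʃo/, /ɹ/ → /ɹo/, /ŋ/ → /ŋo/.

xoʃoŋogɹoŋo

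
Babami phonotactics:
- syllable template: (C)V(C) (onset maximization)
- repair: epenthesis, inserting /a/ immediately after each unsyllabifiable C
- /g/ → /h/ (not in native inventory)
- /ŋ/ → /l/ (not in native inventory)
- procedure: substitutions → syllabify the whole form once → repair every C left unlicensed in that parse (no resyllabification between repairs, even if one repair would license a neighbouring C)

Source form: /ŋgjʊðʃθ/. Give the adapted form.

lahajʊðʃaθa

Substitution: /ŋ/ → /l/, /g/ → /h/, giving /lhjʊðʃθ/.
Under (C)V(C), the unsyllabifiable consonants are /l/, /h/, /ʃ/, /θ/ (at most one coda consonant is licensed; onsets are limited to one consonant).
Epenthesis after each stranded consonant: /l/ → /la/, /h/ → /ha/, /ʃ/ → /ʃa/, /θ/ → /θa/.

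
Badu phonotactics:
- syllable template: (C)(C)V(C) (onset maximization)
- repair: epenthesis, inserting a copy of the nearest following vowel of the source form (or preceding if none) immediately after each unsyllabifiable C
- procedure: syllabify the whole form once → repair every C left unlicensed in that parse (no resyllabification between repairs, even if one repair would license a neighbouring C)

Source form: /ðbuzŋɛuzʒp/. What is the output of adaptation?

ðbuzŋɛuzʒupu

Under (C)(C)V(C), the unsyllabifiable consonants are /ʒ/, /p/ (at most one coda consonant is licensed; onsets may contain at most 2 consonants).
Epenthesis after each stranded consonant: /ʒ/ → /ʒu/, /p/ → /pu/.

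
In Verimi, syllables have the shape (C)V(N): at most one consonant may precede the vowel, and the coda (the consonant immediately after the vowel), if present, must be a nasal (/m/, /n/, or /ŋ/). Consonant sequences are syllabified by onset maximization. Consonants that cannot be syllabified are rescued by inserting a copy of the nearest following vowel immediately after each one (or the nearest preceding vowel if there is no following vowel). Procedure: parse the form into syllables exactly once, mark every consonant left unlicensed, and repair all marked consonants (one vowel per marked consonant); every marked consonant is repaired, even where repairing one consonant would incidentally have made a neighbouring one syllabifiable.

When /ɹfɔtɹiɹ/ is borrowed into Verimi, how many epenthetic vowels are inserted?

The unsyllabifiable consonants are /ɹ/, /t/, /ɹ/; each receives one epenthetic vowel.

3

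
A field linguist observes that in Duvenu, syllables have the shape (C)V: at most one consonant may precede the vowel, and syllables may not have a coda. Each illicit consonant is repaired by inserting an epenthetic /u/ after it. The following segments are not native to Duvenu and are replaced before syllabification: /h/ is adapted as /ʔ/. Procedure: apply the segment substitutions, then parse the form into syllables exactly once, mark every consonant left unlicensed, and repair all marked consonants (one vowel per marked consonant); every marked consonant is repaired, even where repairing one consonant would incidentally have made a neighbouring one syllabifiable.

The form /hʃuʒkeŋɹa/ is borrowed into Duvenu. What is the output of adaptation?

ʔuʃuʒukeŋuɹa

Substitution: /h/ → /ʔ/, giving /ʔʃuʒkeŋɹa/.
The consonants /ʔ/, /ʒ/, /ŋ/ cannot be parsed into a legal (C)V syllable (no codas are permitted; onsets are limited to one consonant).
Each unlicensed consonant becomes the onset of a new syllable: /ʔ/ → /ʔu/, /ʒ/ → /ʒu/, /ŋ/ → /ŋu/.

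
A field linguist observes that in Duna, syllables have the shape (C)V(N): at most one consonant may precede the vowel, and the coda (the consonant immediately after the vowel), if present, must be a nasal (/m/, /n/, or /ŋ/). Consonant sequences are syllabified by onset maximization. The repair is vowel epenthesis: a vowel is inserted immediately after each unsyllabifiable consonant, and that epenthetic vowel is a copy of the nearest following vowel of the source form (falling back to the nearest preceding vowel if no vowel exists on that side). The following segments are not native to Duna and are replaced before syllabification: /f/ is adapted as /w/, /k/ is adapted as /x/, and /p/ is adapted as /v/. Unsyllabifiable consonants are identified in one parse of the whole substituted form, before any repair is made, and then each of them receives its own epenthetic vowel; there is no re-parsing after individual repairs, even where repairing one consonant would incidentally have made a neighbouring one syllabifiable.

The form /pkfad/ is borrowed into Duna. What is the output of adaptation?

vaxawada

Substitution: /p/ → /v/, /k/ → /x/, /f/ → /w/, giving /vxwad/.
Syllabifying with onset maximization leaves /v/, /x/, /d/ stranded (only a nasal (/m/, /n/, or /ŋ/) is licensed in coda position; onsets are limited to one consonant).
Each unlicensed consonant becomes the onset of a new syllable: /v/ → /va/, /x/ → /xa/, /d/ → /da/.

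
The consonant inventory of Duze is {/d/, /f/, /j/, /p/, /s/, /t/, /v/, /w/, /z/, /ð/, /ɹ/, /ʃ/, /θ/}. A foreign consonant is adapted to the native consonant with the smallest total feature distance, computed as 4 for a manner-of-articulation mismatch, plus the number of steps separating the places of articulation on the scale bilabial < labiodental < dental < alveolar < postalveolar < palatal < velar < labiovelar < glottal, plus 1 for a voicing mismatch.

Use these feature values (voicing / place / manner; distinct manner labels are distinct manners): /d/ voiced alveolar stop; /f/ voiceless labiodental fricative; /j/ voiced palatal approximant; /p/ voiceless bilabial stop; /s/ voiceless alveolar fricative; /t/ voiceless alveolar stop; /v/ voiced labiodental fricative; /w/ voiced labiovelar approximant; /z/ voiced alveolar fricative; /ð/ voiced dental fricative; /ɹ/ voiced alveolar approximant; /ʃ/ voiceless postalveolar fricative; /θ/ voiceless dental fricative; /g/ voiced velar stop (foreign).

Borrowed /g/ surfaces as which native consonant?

/d/ is closest: same manner (stop), place distance 3 (velar→alveolar), same voicing; total 3. Next closest is /t/ at distance 4.

d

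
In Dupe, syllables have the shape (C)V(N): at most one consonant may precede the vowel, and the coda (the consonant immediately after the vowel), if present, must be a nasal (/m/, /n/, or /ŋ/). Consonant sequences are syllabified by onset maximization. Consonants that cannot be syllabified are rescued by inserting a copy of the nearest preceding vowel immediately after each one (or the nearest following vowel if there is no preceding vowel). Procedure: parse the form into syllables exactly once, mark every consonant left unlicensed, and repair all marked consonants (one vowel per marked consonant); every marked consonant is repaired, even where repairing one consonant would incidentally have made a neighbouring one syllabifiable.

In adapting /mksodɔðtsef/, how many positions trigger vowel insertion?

5

The unsyllabifiable consonants are /m/, /k/, /ð/, /t/, /f/; each receives one epenthetic vowel.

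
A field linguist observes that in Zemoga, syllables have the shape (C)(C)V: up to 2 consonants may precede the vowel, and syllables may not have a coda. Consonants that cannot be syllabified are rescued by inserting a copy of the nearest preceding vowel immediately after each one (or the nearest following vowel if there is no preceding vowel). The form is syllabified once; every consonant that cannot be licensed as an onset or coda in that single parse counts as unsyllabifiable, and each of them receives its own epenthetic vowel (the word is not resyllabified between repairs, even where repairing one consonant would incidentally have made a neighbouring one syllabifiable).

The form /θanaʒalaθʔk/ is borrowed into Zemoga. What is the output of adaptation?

θanaʒalaθaʔaka

Syllabifying with onset maximization leaves /θ/, /ʔ/, /k/ stranded (no codas are permitted; onsets may contain at most 2 consonants).
Each unlicensed consonant becomes the onset of a new syllable: /θ/ → /θa/, /ʔ/ → /ʔa/, /k/ → /ka/.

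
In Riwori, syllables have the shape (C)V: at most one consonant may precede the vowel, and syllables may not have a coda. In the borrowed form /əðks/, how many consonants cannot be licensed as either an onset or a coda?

3

Syllabifying with onset maximization leaves /ð/, /k/, /s/ stranded (no codas are permitted; onsets are limited to one consonant).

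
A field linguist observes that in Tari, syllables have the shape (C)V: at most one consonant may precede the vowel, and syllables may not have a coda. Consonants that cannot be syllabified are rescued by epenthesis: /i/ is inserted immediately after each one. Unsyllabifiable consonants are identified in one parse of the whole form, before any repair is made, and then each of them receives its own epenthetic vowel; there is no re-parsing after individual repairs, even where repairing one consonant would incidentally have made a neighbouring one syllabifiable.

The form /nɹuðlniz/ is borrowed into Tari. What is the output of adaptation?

niɹuðilinizi

The consonants /n/, /ð/, /l/, /z/ cannot be parsed into a legal (C)V syllable (no codas are permitted; onsets are limited to one consonant).
Each unlicensed consonant becomes the onset of a new syllable: /n/ → /ni/, /ð/ → /ði/, /l/ → /li/, /z/ → /zi/.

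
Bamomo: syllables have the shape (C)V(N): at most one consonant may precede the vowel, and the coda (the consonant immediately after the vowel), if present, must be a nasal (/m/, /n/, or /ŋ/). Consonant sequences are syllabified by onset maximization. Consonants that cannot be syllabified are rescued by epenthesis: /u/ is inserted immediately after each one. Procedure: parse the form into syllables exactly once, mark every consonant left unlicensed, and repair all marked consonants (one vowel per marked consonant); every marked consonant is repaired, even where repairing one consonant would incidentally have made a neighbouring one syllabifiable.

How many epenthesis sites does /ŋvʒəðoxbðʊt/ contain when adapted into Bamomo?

The unsyllabifiable consonants are /ŋ/, /v/, /x/, /b/, /t/; each receives one epenthetic vowel.

5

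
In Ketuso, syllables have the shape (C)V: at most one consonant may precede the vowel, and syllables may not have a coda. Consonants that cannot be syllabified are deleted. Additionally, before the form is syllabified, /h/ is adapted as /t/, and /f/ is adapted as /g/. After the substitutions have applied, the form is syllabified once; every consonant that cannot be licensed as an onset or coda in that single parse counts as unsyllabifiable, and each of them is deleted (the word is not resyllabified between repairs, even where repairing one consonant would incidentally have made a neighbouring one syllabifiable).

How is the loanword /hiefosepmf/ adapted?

tiegose

Substitution: /h/ → /t/, /f/ → /g/, giving /tiegosepmg/.
The consonants /p/, /m/, /g/ cannot be parsed into a legal (C)V syllable (no codas are permitted; onsets are limited to one consonant).
Each unlicensed consonant is deleted: /p/, /m/, /g/.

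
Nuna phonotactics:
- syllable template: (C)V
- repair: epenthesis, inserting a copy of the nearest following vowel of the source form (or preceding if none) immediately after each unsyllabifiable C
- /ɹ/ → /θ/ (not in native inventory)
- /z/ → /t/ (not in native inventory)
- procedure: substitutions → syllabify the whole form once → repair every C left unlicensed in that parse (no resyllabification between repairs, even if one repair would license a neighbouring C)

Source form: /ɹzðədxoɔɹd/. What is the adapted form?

Substitution: /ɹ/ → /θ/, /z/ → /t/, giving /θtðədxoɔθd/.
Syllabifying with onset maximization leaves /θ/, /t/, /d/, /θ/, /d/ stranded (no codas are permitted; onsets are limited to one consonant).
Epenthesis after each stranded consonant: /θ/ → /θə/, /t/ → /tə/, /d/ → /do/, /θ/ → /θɔ/, /d/ → /dɔ/.

θətəðədoxoɔθɔdɔ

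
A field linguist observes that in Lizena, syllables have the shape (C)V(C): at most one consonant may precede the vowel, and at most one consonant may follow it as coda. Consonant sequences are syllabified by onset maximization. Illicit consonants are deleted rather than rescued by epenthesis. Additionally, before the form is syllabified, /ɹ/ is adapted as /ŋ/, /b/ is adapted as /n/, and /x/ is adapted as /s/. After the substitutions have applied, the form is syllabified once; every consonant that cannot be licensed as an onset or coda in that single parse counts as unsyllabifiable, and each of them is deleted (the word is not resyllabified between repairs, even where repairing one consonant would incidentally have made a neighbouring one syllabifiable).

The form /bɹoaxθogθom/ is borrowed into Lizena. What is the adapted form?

Substitution: /b/ → /n/, /ɹ/ → /ŋ/, /x/ → /s/, giving /nŋoasθogθom/.
Syllabifying with onset maximization leaves /n/ stranded (at most one coda consonant is licensed; onsets are limited to one consonant).
Deleting the stranded consonants removes /n/.

ŋoasθogθom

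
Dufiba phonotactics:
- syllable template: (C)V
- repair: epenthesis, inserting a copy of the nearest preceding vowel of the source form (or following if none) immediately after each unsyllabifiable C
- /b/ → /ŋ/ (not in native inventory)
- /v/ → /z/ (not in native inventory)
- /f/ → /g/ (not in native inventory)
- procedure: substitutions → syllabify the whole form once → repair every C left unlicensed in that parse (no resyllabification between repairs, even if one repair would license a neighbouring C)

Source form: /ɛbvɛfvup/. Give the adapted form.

Substitution: /b/ → /ŋ/, /v/ → /z/, /f/ → /g/, giving /ɛŋzɛgzup/.
Syllabifying with onset maximization leaves /ŋ/, /g/, /p/ stranded (no codas are permitted; onsets are limited to one consonant).
Each unlicensed consonant becomes the onset of a new syllable: /ŋ/ → /ŋɛ/, /g/ → /gɛ/, /p/ → /pu/.

ɛŋɛzɛgɛzupu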